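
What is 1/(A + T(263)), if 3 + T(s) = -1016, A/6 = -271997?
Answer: -1/1633001 ≈ -6.1237e-7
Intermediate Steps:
A = -1631982 (A = 6*(-271997) = -1631982)
T(s) = -1019 (T(s) = -3 - 1016 = -1019)
1/(A + T(263)) = 1/(-1631982 - 1019) = 1/(-1633001) = -1/1633001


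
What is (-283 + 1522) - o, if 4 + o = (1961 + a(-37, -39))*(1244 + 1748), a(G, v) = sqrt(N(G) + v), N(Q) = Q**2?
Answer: -5866069 - 2992*sqrt(1330) ≈ -5.9752e+6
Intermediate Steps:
a(G, v) = sqrt(v + G**2) (a(G, v) = sqrt(G**2 + v) = sqrt(v + G**2))
o = 5867308 + 2992*sqrt(1330) (o = -4 + (1961 + sqrt(-39 + (-37)**2))*(1244 + 1748) = -4 + (1961 + sqrt(-39 + 1369))*2992 = -4 + (1961 + sqrt(1330))*2992 = -4 + (5867312 + 2992*sqrt(1330)) = 5867308 + 2992*sqrt(1330) ≈ 5.9764e+6)
(-283 + 1522) - o = (-283 + 1522) - (5867308 + 2992*sqrt(1330)) = 1239 + (-5867308 - 2992*sqrt(1330)) = -5866069 - 2992*sqrt(1330)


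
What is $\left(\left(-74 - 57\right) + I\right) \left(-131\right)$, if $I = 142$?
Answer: $-1441$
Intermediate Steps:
$\left(\left(-74 - 57\right) + I\right) \left(-131\right) = \left(\left(-74 - 57\right) + 142\right) \left(-131\right) = \left(-131 + 142\right) \left(-131\right) = 11 \left(-131\right) = -1441$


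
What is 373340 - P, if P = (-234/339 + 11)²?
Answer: 4765821235/12769 ≈ 3.7323e+5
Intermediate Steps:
P = 1357225/12769 (P = (-234*1/339 + 11)² = (-78/113 + 11)² = (1165/113)² = 1357225/12769 ≈ 106.29)
373340 - P = 373340 - 1*1357225/12769 = 373340 - 1357225/12769 = 4765821235/12769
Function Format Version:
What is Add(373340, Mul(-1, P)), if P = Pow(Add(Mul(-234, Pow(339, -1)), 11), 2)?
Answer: Rational(4765821235, 12769) ≈ 3.7323e+5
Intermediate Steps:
P = Rational(1357225, 12769) (P = Pow(Add(Mul(-234, Rational(1, 339)), 11), 2) = Pow(Add(Rational(-78, 113), 11), 2) = Pow(Rational(1165, 113), 2) = Rational(1357225, 12769) ≈ 106.29)
Add(373340, Mul(-1, P)) = Add(373340, Mul(-1, Rational(1357225, 12769))) = Add(373340, Rational(-1357225, 12769)) = Rational(4765821235, 12769)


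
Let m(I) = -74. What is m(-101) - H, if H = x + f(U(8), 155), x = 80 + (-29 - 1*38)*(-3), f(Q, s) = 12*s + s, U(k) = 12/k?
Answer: -2370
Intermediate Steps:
f(Q, s) = 13*s
x = 281 (x = 80 + (-29 - 38)*(-3) = 80 - 67*(-3) = 80 + 201 = 281)
H = 2296 (H = 281 + 13*155 = 281 + 2015 = 2296)
m(-101) - H = -74 - 1*2296 = -74 - 2296 = -2370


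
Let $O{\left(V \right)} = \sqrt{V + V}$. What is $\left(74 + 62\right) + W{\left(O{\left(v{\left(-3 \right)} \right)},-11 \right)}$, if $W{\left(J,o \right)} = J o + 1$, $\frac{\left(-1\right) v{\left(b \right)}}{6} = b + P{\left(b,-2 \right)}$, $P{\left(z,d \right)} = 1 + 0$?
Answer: $137 - 22 \sqrt{6} \approx 83.111$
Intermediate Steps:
$P{\left(z,d \right)} = 1$
$v{\left(b \right)} = -6 - 6 b$ ($v{\left(b \right)} = - 6 \left(b + 1\right) = - 6 \left(1 + b\right) = -6 - 6 b$)
$O{\left(V \right)} = \sqrt{2} \sqrt{V}$ ($O{\left(V \right)} = \sqrt{2 V} = \sqrt{2} \sqrt{V}$)
$W{\left(J,o \right)} = 1 + J o$
$\left(74 + 62\right) + W{\left(O{\left(v{\left(-3 \right)} \right)},-11 \right)} = \left(74 + 62\right) + \left(1 + \sqrt{2} \sqrt{-6 - -18} \left(-11\right)\right) = 136 + \left(1 + \sqrt{2} \sqrt{-6 + 18} \left(-11\right)\right) = 136 + \left(1 + \sqrt{2} \sqrt{12} \left(-11\right)\right) = 136 + \left(1 + \sqrt{2} \cdot 2 \sqrt{3} \left(-11\right)\right) = 136 + \left(1 + 2 \sqrt{6} \left(-11\right)\right) = 136 + \left(1 - 22 \sqrt{6}\right) = 137 - 22 \sqrt{6}$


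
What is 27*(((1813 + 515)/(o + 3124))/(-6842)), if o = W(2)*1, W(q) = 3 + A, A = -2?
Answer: -31428/10690625 ≈ -0.0029398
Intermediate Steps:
W(q) = 1 (W(q) = 3 - 2 = 1)
o = 1 (o = 1*1 = 1)
27*(((1813 + 515)/(o + 3124))/(-6842)) = 27*(((1813 + 515)/(1 + 3124))/(-6842)) = 27*((2328/3125)*(-1/6842)) = 27*(-1164/10690625) = -31428/10690625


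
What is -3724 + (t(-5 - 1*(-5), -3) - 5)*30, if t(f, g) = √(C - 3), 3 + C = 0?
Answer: -3874 + 30*I*√6 ≈ -3874.0 + 73.485*I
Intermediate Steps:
C = -3 (C = -3 + 0 = -3)
t(f, g) = I*√6 (t(f, g) = √(-3 - 3) = √(-6) = I*√6)
-3724 + (t(-5 - 1*(-5), -3) - 5)*30 = -3724 + (I*√6 - 5)*30 = -3724 + (-5 + I*√6)*30 = -3724 + (-150 + 30*I*√6) = -3874 + 30*I*√6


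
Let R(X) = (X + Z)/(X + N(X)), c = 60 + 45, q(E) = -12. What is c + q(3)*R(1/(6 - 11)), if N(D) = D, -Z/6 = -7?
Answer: 1359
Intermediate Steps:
Z = 42 (Z = -6*(-7) = 42)
c = 105
R(X) = (42 + X)/(2*X) (R(X) = (X + 42)/(X + X) = (42 + X)/((2*X)) = (42 + X)*(1/(2*X)) = (42 + X)/(2*X))
c + q(3)*R(1/(6 - 11)) = 105 - 6*(42 + 1/(6 - 11))/(1/(6 - 11)) = 105 - 6*(42 + 1/(-5))/(1/(-5)) = 105 - 6*(42 - ⅕)/(-⅕) = 105 - 6*(-5)*209/5 = 105 - 12*(-209/2) = 105 + 1254 = 1359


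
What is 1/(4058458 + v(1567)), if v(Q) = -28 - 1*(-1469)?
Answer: 1/4059899 ≈ 2.4631e-7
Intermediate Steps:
v(Q) = 1441 (v(Q) = -28 + 1469 = 1441)
1/(4058458 + v(1567)) = 1/(4058458 + 1441) = 1/4059899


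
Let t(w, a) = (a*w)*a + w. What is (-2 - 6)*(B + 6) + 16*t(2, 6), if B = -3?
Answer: 1160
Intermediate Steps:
t(w, a) = w + w*a² (t(w, a) = w*a² + w = w + w*a²)
(-2 - 6)*(B + 6) + 16*t(2, 6) = (-2 - 6)*(-3 + 6) + 16*(2*(1 + 6²)) = -8*3 + 16*(2*(1 + 36)) = -24 + 16*(2*37) = -24 + 16*74 = -24 + 1184 = 1160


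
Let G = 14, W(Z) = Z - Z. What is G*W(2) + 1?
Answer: 1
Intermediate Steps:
W(Z) = 0
G*W(2) + 1 = 14*0 + 1 = 0 + 1 = 1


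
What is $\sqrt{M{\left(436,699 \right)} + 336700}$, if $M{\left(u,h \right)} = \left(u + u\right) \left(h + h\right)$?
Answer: $2 \sqrt{388939} \approx 1247.3$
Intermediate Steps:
$M{\left(u,h \right)} = 4 h u$ ($M{\left(u,h \right)} = 2 u 2 h = 4 h u$)
$\sqrt{M{\left(436,699 \right)} + 336700} = \sqrt{4 \cdot 699 \cdot 436 + 336700} = \sqrt{1219056 + 336700} = \sqrt{1555756} = 2 \sqrt{388939}$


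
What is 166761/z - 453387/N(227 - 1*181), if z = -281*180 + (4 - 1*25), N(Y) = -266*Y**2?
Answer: -23640197943/9493692152 ≈ -2.4901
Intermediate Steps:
z = -50601 (z = -50580 + (4 - 25) = -50580 - 21 = -50601)
166761/z - 453387/N(227 - 1*181) = 166761/(-50601) - 453387*(-1/(266*(227 - 1*181)**2)) = 166761*(-1/50601) - 453387*(-1/(266*(227 - 181)**2)) = -55587/16867 - 453387/((-266*46**2)) = -55587/16867 - 453387/((-266*2116)) = -55587/16867 - 453387/(-562856) = -55587/16867 - 453387*(-1/562856) = -55587/16867 + 453387/562856 = -23640197943/9493692152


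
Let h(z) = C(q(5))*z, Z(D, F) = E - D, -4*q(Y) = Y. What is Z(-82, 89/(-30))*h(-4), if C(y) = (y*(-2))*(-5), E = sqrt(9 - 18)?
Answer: 4100 + 150*I ≈ 4100.0 + 150.0*I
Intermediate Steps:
E = 3*I (E = sqrt(-9) = 3*I ≈ 3.0*I)
q(Y) = -Y/4
C(y) = 10*y (C(y) = -2*y*(-5) = 10*y)
Z(D, F) = -D + 3*I (Z(D, F) = 3*I - D = -D + 3*I)
h(z) = -25*z/2 (h(z) = (10*(-1/4*5))*z = (10*(-5/4))*z = -25*z/2)
Z(-82, 89/(-30))*h(-4) = (-1*(-82) + 3*I)*(-25/2*(-4)) = (82 + 3*I)*50 = 4100 + 150*I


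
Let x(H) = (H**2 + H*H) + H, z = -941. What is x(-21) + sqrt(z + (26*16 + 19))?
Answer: 861 + I*sqrt(506) ≈ 861.0 + 22.494*I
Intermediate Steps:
x(H) = H + 2*H**2 (x(H) = (H**2 + H**2) + H = 2*H**2 + H = H + 2*H**2)
x(-21) + sqrt(z + (26*16 + 19)) = -21*(1 + 2*(-21)) + sqrt(-941 + (26*16 + 19)) = -21*(1 - 42) + sqrt(-941 + (416 + 19)) = -21*(-41) + sqrt(-941 + 435) = 861 + sqrt(-506) = 861 + I*sqrt(506)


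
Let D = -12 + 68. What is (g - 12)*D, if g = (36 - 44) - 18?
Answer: -2128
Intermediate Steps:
g = -26 (g = -8 - 18 = -26)
D = 56
(g - 12)*D = (-26 - 12)*56 = -38*56 = -2128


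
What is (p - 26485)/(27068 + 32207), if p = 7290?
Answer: -3839/11855 ≈ -0.32383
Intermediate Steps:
(p - 26485)/(27068 + 32207) = (7290 - 26485)/(27068 + 32207) = -19195/59275 = -19195*1/59275 = -3839/11855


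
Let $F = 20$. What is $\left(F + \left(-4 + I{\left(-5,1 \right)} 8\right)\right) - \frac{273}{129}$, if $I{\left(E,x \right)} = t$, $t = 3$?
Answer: $\frac{1629}{43} \approx 37.884$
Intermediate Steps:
$I{\left(E,x \right)} = 3$
$\left(F + \left(-4 + I{\left(-5,1 \right)} 8\right)\right) - \frac{273}{129} = \left(20 + \left(-4 + 3 \cdot 8\right)\right) - \frac{273}{129} = \left(20 + \left(-4 + 24\right)\right) - \frac{91}{43} = \left(20 + 20\right) - \frac{91}{43} = 40 - \frac{91}{43} = \frac{1629}{43}$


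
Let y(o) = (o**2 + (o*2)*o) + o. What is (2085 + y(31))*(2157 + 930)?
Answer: 15431913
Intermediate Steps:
y(o) = o + 3*o**2 (y(o) = (o**2 + (2*o)*o) + o = (o**2 + 2*o**2) + o = 3*o**2 + o = o + 3*o**2)
(2085 + y(31))*(2157 + 930) = (2085 + 31*(1 + 3*31))*(2157 + 930) = (2085 + 31*(1 + 93))*3087 = (2085 + 31*94)*3087 = (2085 + 2914)*3087 = 4999*3087 = 15431913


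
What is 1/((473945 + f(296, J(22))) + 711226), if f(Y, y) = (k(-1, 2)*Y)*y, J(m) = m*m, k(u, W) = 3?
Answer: 1/1614963 ≈ 6.1921e-7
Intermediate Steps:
J(m) = m**2
f(Y, y) = 3*Y*y (f(Y, y) = (3*Y)*y = 3*Y*y)
1/((473945 + f(296, J(22))) + 711226) = 1/((473945 + 3*296*22**2) + 711226) = 1/((473945 + 3*296*484) + 711226) = 1/((473945 + 429792) + 711226) = 1/(903737 + 711226) = 1/1614963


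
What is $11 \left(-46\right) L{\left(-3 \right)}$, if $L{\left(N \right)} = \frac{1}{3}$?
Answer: $- \frac{506}{3} \approx -168.67$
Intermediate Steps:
$L{\left(N \right)} = \frac{1}{3}$
$11 \left(-46\right) L{\left(-3 \right)} = 11 \left(-46\right) \frac{1}{3} = \left(-506\right) \frac{1}{3} = - \frac{506}{3}$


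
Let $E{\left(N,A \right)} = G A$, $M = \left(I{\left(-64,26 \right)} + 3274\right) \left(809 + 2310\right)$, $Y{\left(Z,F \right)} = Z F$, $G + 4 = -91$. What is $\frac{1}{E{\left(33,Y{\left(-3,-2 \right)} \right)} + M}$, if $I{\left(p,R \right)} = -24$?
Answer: $\frac{1}{10136180} \approx 9.8657 \cdot 10^{-8}$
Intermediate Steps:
$G = -95$ ($G = -4 - 91 = -95$)
$Y{\left(Z,F \right)} = F Z$
$M = 10136750$ ($M = \left(-24 + 3274\right) \left(809 + 2310\right) = 3250 \cdot 3119 = 10136750$)
$E{\left(N,A \right)} = - 95 A$
$\frac{1}{E{\left(33,Y{\left(-3,-2 \right)} \right)} + M} = \frac{1}{- 95 \left(\left(-2\right) \left(-3\right)\right) + 10136750} = \frac{1}{\left(-95\right) 6 + 10136750} = \frac{1}{-570 + 10136750} = \frac{1}{10136180}$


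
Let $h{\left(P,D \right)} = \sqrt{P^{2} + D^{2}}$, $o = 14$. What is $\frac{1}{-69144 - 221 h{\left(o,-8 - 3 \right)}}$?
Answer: $- \frac{69144}{4765410139} + \frac{221 \sqrt{317}}{4765410139} \approx -1.3684 \cdot 10^{-5}$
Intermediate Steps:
$h{\left(P,D \right)} = \sqrt{D^{2} + P^{2}}$
$\frac{1}{-69144 - 221 h{\left(o,-8 - 3 \right)}} = \frac{1}{-69144 - 221 \sqrt{\left(-8 - 3\right)^{2} + 14^{2}}} = \frac{1}{-69144 - 221 \sqrt{\left(-8 - 3\right)^{2} + 196}} = \frac{1}{-69144 - 221 \sqrt{\left(-11\right)^{2} + 196}} = \frac{1}{-69144 - 221 \sqrt{121 + 196}} = \frac{1}{-69144 - 221 \sqrt{317}}$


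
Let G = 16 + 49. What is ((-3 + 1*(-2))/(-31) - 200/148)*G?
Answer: -88725/1147 ≈ -77.354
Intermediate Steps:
G = 65
((-3 + 1*(-2))/(-31) - 200/148)*G = ((-3 + 1*(-2))/(-31) - 200/148)*65 = ((-3 - 2)*(-1/31) - 200*1/148)*65 = (-5*(-1/31) - 50/37)*65 = (5/31 - 50/37)*65 = -1365/1147*65 = -88725/1147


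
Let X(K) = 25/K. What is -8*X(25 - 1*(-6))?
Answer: -200/31 ≈ -6.4516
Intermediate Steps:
-8*X(25 - 1*(-6)) = -200/(25 - 1*(-6)) = -200/(25 + 6) = -200/31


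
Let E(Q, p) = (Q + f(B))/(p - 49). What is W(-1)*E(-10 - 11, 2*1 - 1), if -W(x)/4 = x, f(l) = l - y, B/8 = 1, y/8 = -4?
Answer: -19/12 ≈ -1.5833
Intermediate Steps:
y = -32 (y = 8*(-4) = -32)
B = 8 (B = 8*1 = 8)
f(l) = 32 + l (f(l) = l - 1*(-32) = l + 32 = 32 + l)
E(Q, p) = (40 + Q)/(-49 + p) (E(Q, p) = (Q + (32 + 8))/(p - 49) = (Q + 40)/(-49 + p) = (40 + Q)/(-49 + p))
W(x) = -4*x
W(-1)*E(-10 - 11, 2*1 - 1) = (-4*(-1))*((40 + (-10 - 11))/(-49 + (2*1 - 1))) = 4*((40 - 21)/(-49 + (2 - 1))) = 4*(19/(-49 + 1)) = 4*(19/(-48)) = 4*(-1/48*19) = 4*(-19/48) = -19/12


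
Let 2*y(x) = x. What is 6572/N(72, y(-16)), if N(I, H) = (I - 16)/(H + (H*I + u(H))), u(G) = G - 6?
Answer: -491257/7 ≈ -70180.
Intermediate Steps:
u(G) = -6 + G
y(x) = x/2
N(I, H) = (-16 + I)/(-6 + 2*H + H*I) (N(I, H) = (I - 16)/(H + (H*I + (-6 + H))) = (-16 + I)/(H + (-6 + H + H*I)) = (-16 + I)/(-6 + 2*H + H*I))
6572/N(72, y(-16)) = 6572/(((-16 + 72)/(-6 + 2*((½)*(-16)) + ((½)*(-16))*72))) = 6572/((56/(-6 + 2*(-8) - 8*72))) = 6572/((56/(-6 - 16 - 576))) = 6572/((56/(-598))) = 6572/((-1/598*56)) = 6572/(-28/299) = 6572*(-299/28) = -491257/7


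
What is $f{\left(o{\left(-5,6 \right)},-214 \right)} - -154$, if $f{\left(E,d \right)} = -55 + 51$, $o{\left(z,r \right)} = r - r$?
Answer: $150$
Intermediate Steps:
$o{\left(z,r \right)} = 0$
$f{\left(E,d \right)} = -4$
$f{\left(o{\left(-5,6 \right)},-214 \right)} - -154 = -4 - -154 = -4 + \left(234 - 80\right) = -4 + 154 = 150$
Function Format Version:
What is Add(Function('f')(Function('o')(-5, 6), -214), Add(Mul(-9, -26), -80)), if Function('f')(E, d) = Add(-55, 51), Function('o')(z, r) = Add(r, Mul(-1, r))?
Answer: 150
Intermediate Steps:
Function('o')(z, r) = 0
Function('f')(E, d) = -4
Add(Function('f')(Function('o')(-5, 6), -214), Add(Mul(-9, -26), -80)) = Add(-4, Add(Mul(-9, -26), -80)) = Add(-4, Add(234, -80)) = Add(-4, 154) = 150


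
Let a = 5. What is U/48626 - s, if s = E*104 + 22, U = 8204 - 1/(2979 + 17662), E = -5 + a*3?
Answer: -1065748661729/1003689266 ≈ -1061.8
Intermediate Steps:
E = 10 (E = -5 + 5*3 = -5 + 15 = 10)
U = 169338763/20641 (U = 8204 - 1/20641 = 169338763/20641 ≈ 8204.0)
s = 1062 (s = 10*104 + 22 = 1040 + 22 = 1062)
U/48626 - s = (169338763/20641)/48626 - 1*1062 = (169338763/20641)*(1/48626) - 1062 = 169338763/1003689266 - 1062 = -1065748661729/1003689266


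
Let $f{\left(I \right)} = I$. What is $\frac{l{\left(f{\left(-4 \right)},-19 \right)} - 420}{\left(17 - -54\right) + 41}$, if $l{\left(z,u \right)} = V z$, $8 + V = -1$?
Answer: $- \frac{24}{7} \approx -3.4286$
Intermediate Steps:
$V = -9$ ($V = -8 - 1 = -9$)
$l{\left(z,u \right)} = - 9 z$
$\frac{l{\left(f{\left(-4 \right)},-19 \right)} - 420}{\left(17 - -54\right) + 41} = \frac{\left(-9\right) \left(-4\right) - 420}{\left(17 - -54\right) + 41} = \frac{36 - 420}{\left(17 + 54\right) + 41} = - \frac{384}{71 + 41} = - \frac{384}{112} = \left(-384\right) \frac{1}{112} = - \frac{24}{7}$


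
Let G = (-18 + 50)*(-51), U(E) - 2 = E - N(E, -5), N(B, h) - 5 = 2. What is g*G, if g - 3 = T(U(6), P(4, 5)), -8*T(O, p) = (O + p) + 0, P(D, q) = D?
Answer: -3876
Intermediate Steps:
N(B, h) = 7 (N(B, h) = 5 + 2 = 7)
U(E) = -5 + E (U(E) = 2 + (E - 1*7) = 2 + (E - 7) = 2 + (-7 + E) = -5 + E)
T(O, p) = -O/8 - p/8 (T(O, p) = -((O + p) + 0)/8 = -(O + p)/8 = -O/8 - p/8)
G = -1632 (G = 32*(-51) = -1632)
g = 19/8 (g = 3 + (-(-5 + 6)/8 - ⅛*4) = 3 + (-⅛*1 - ½) = 3 + (-⅛ - ½) = 3 - 5/8 = 19/8 ≈ 2.3750)
g*G = (19/8)*(-1632) = -3876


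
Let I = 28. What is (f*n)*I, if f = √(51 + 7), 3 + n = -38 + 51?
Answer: 280*√58 ≈ 2132.4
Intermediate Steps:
n = 10 (n = -3 + (-38 + 51) = -3 + 13 = 10)
f = √58 ≈ 7.6158
(f*n)*I = (√58*10)*28 = (10*√58)*28 = 280*√58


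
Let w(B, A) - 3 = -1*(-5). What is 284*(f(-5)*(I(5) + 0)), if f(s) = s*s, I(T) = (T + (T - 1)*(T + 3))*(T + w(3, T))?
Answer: 3415100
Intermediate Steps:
w(B, A) = 8 (w(B, A) = 3 - 1*(-5) = 3 + 5 = 8)
I(T) = (8 + T)*(T + (-1 + T)*(3 + T)) (I(T) = (T + (T - 1)*(T + 3))*(T + 8) = (T + (-1 + T)*(3 + T))*(8 + T) = (8 + T)*(T + (-1 + T)*(3 + T)))
f(s) = s²
284*(f(-5)*(I(5) + 0)) = 284*((-5)²*((-24 + 5³ + 11*5² + 21*5) + 0)) = 284*(25*((-24 + 125 + 11*25 + 105) + 0)) = 284*(25*((-24 + 125 + 275 + 105) + 0)) = 284*(25*(481 + 0)) = 284*(25*481) = 284*12025 = 3415100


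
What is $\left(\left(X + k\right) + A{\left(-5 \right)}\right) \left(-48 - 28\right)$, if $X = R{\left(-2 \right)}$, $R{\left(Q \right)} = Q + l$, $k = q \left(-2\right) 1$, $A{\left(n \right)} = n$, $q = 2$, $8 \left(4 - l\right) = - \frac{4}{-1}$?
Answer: $570$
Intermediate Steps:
$l = \frac{7}{2}$ ($l = 4 - \frac{\left(-4\right) \frac{1}{-1}}{8} = 4 - \frac{\left(-4\right) \left(-1\right)}{8} = 4 - \frac{1}{2} = \frac{7}{2} \approx 3.5$)
$k = -4$ ($k = 2 \left(-2\right) 1 = \left(-4\right) 1 = -4$)
$R{\left(Q \right)} = \frac{7}{2} + Q$ ($R{\left(Q \right)} = Q + \frac{7}{2} = \frac{7}{2} + Q$)
$X = \frac{3}{2}$ ($X = \frac{7}{2} - 2 = \frac{3}{2} \approx 1.5$)
$\left(\left(X + k\right) + A{\left(-5 \right)}\right) \left(-48 - 28\right) = \left(\left(\frac{3}{2} - 4\right) - 5\right) \left(-48 - 28\right) = \left(- \frac{5}{2} - 5\right) \left(-76\right) = \left(- \frac{15}{2}\right) \left(-76\right) = 570$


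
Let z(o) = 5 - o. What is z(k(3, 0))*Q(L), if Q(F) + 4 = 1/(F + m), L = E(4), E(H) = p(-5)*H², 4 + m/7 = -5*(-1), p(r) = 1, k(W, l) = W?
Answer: -182/23 ≈ -7.9130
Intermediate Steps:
m = 7 (m = -28 + 7*(-5*(-1)) = -28 + 7*5 = -28 + 35 = 7)
E(H) = H² (E(H) = 1*H² = H²)
L = 16 (L = 4² = 16)
Q(F) = -4 + 1/(7 + F) (Q(F) = -4 + 1/(F + 7) = -4 + 1/(7 + F))
z(k(3, 0))*Q(L) = (5 - 1*3)*((-27 - 4*16)/(7 + 16)) = (5 - 3)*((-27 - 64)/23) = 2*((1/23)*(-91)) = 2*(-91/23) = -182/23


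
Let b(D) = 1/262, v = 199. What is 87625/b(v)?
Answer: 22957750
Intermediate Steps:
b(D) = 1/262
87625/b(v) = 87625/(1/262) = 87625*262 = 22957750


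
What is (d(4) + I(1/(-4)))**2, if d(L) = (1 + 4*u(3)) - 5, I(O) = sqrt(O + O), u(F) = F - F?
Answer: (8 - I*sqrt(2))**2/4 ≈ 15.5 - 5.6569*I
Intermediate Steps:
u(F) = 0
I(O) = sqrt(2)*sqrt(O) (I(O) = sqrt(2*O) = sqrt(2)*sqrt(O))
d(L) = -4 (d(L) = (1 + 4*0) - 5 = (1 + 0) - 5 = 1 - 5 = -4)
(d(4) + I(1/(-4)))**2 = (-4 + sqrt(2)*sqrt(1/(-4)))**2 = (-4 + sqrt(2)*sqrt(-1/4))**2 = (-4 + sqrt(2)*(I/2))**2 = (-4 + I*sqrt(2)/2)**2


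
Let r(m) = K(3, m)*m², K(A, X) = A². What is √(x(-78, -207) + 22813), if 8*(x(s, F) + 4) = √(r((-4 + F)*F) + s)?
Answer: √(364944 + 2*√17169122883)/4 ≈ 197.96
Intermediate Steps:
r(m) = 9*m² (r(m) = 3²*m² = 9*m²)
x(s, F) = -4 + √(s + 9*F²*(-4 + F)²)/8 (x(s, F) = -4 + √(9*((-4 + F)*F)² + s)/8 = -4 + √(9*(F*(-4 + F))² + s)/8 = -4 + √(9*(F²*(-4 + F)²) + s)/8 = -4 + √(9*F²*(-4 + F)² + s)/8 = -4 + √(s + 9*F²*(-4 + F)²)/8)
√(x(-78, -207) + 22813) = √((-4 + √(-78 + 9*(-207)²*(-4 - 207)²)/8) + 22813) = √((-4 + √(-78 + 9*42849*(-211)²)/8) + 22813) = √((-4 + √(-78 + 9*42849*44521)/8) + 22813) = √((-4 + √(-78 + 17169122961)/8) + 22813) = √((-4 + √17169122883/8) + 22813) = √(22809 + √17169122883/8)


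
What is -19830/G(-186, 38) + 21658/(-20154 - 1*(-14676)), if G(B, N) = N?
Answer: -27362936/52041 ≈ -525.80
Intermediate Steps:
-19830/G(-186, 38) + 21658/(-20154 - 1*(-14676)) = -19830/38 + 21658/(-20154 - 1*(-14676)) = -19830*1/38 + 21658/(-20154 + 14676) = -9915/19 + 21658/(-5478) = -9915/19 + 21658*(-1/5478) = -9915/19 - 10829/2739 = -27362936/52041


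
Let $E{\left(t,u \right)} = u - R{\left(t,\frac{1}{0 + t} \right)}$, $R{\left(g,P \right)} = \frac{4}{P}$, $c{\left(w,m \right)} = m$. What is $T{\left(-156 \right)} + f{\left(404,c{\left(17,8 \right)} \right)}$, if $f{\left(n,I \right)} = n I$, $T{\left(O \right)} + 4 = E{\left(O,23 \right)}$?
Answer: $3875$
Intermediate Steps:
$E{\left(t,u \right)} = u - 4 t$ ($E{\left(t,u \right)} = u - \frac{4}{\frac{1}{0 + t}} = u - \frac{4}{\frac{1}{t}} = u - 4 t$)
$T{\left(O \right)} = 19 - 4 O$ ($T{\left(O \right)} = -4 - \left(-23 + 4 O\right) = 19 - 4 O$)
$f{\left(n,I \right)} = I n$
$T{\left(-156 \right)} + f{\left(404,c{\left(17,8 \right)} \right)} = \left(19 - -624\right) + 8 \cdot 404 = \left(19 + 624\right) + 3232 = 643 + 3232 = 3875$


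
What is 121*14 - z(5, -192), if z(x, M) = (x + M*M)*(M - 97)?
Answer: 10656835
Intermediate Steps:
z(x, M) = (-97 + M)*(x + M²) (z(x, M) = (x + M²)*(-97 + M) = (-97 + M)*(x + M²))
121*14 - z(5, -192) = 121*14 - ((-192)³ - 97*5 - 97*(-192)² - 192*5) = 1694 - (-7077888 - 485 - 97*36864 - 960) = 1694 - (-7077888 - 485 - 3575808 - 960) = 1694 - 1*(-10655141) = 1694 + 10655141 = 10656835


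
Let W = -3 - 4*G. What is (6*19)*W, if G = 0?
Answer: -342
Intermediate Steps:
W = -3 (W = -3 - 4*0 = -3 + 0 = -3)
(6*19)*W = (6*19)*(-3) = 114*(-3) = -342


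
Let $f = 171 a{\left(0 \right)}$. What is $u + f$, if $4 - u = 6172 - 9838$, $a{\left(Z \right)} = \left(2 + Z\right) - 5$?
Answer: $3157$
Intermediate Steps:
$a{\left(Z \right)} = -3 + Z$
$u = 3670$ ($u = 4 - \left(6172 - 9838\right) = 4 - -3666 = 4 + 3666 = 3670$)
$f = -513$ ($f = 171 \left(-3 + 0\right) = 171 \left(-3\right) = -513$)
$u + f = 3670 - 513 = 3157$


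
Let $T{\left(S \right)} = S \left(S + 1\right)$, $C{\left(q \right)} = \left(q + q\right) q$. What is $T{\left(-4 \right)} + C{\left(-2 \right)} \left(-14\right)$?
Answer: $-100$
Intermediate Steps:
$C{\left(q \right)} = 2 q^{2}$ ($C{\left(q \right)} = 2 q q = 2 q^{2}$)
$T{\left(S \right)} = S \left(1 + S\right)$
$T{\left(-4 \right)} + C{\left(-2 \right)} \left(-14\right) = - 4 \left(1 - 4\right) + 2 \left(-2\right)^{2} \left(-14\right) = \left(-4\right) \left(-3\right) + 2 \cdot 4 \left(-14\right) = 12 + 8 \left(-14\right) = 12 - 112 = -100$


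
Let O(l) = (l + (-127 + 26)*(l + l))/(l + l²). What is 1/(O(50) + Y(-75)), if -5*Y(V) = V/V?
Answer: -85/352 ≈ -0.24148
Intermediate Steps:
Y(V) = -⅕ (Y(V) = -V/(5*V) = -⅕*1 = -⅕)
O(l) = -201*l/(l + l²) (O(l) = (l - 202*l)/(l + l²) = (-201*l)/(l + l²) = -201*l/(l + l²))
1/(O(50) + Y(-75)) = 1/(-201/(1 + 50) - ⅕) = 1/(-201/51 - ⅕) = 1/(-201*1/51 - ⅕) = 1/(-67/17 - ⅕) = 1/(-352/85) = -85/352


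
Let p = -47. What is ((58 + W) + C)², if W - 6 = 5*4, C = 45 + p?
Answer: 6724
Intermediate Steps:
C = -2 (C = 45 - 47 = -2)
W = 26 (W = 6 + 5*4 = 6 + 20 = 26)
((58 + W) + C)² = ((58 + 26) - 2)² = (84 - 2)² = 82² = 6724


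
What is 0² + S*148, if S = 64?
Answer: 9472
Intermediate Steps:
0² + S*148 = 0² + 64*148 = 0 + 9472 = 9472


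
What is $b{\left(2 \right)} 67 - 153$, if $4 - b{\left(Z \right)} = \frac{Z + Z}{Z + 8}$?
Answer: $\frac{441}{5} \approx 88.2$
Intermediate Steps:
$b{\left(Z \right)} = 4 - \frac{2 Z}{8 + Z}$ ($b{\left(Z \right)} = 4 - \frac{Z + Z}{Z + 8} = 4 - \frac{2 Z}{8 + Z}$)
$b{\left(2 \right)} 67 - 153 = \frac{2 \left(16 + 2\right)}{8 + 2} \cdot 67 - 153 = 2 \cdot \frac{1}{10} \cdot 18 \cdot 67 - 153 = \frac{18}{5} \cdot 67 - 153 = \frac{1206}{5} - 153 = \frac{441}{5}$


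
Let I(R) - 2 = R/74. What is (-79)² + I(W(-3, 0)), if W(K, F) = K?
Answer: 461979/74 ≈ 6243.0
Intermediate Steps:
I(R) = 2 + R/74
(-79)² + I(W(-3, 0)) = (-79)² + (2 + (1/74)*(-3)) = 6241 + (2 - 3/74) = 6241 + 145/74 = 461979/74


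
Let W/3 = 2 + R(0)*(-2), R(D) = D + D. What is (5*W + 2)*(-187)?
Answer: -5984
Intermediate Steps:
R(D) = 2*D
W = 6 (W = 3*(2 + (2*0)*(-2)) = 3*(2 + 0*(-2)) = 3*(2 + 0) = 3*2 = 6)
(5*W + 2)*(-187) = (5*6 + 2)*(-187) = (30 + 2)*(-187) = 32*(-187) = -5984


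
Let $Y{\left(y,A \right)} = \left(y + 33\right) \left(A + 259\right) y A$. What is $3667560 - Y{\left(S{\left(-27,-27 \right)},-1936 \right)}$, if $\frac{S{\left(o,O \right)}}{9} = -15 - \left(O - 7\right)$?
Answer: $-113253238488$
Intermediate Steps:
$S{\left(o,O \right)} = -72 - 9 O$ ($S{\left(o,O \right)} = 9 \left(-15 - \left(O - 7\right)\right) = 9 \left(-15 - \left(-7 + O\right)\right) = 9 \left(-8 - O\right) = -72 - 9 O$)
$Y{\left(y,A \right)} = A y \left(33 + y\right) \left(259 + A\right)$ ($Y{\left(y,A \right)} = \left(33 + y\right) \left(259 + A\right) A y = A y \left(33 + y\right) \left(259 + A\right)$)
$3667560 - Y{\left(S{\left(-27,-27 \right)},-1936 \right)} = 3667560 - - 1936 \left(-72 - -243\right) \left(8547 + 33 \left(-1936\right) + 259 \left(-72 - -243\right) - 1936 \left(-72 - -243\right)\right) = 3667560 - - 1936 \left(-72 + 243\right) \left(8547 - 63888 + 259 \left(-72 + 243\right) - 1936 \left(-72 + 243\right)\right) = 3667560 - \left(-1936\right) 171 \left(8547 - 63888 + 259 \cdot 171 - 331056\right) = 3667560 - \left(-1936\right) 171 \left(8547 - 63888 + 44289 - 331056\right) = 3667560 - \left(-1936\right) 171 \left(-342108\right) = 3667560 - 113256906048 = -113253238488$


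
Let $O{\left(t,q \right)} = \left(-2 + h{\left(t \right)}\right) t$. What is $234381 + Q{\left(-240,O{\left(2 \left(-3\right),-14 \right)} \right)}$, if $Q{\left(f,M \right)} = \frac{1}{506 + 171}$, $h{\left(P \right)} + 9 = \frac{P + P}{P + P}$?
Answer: $\frac{158675938}{677} \approx 2.3438 \cdot 10^{5}$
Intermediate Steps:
$h{\left(P \right)} = -8$ ($h{\left(P \right)} = -9 + \frac{P + P}{P + P} = -9 + \frac{2 P}{2 P} = -9 + 2 P \frac{1}{2 P} = -9 + 1 = -8$)
$O{\left(t,q \right)} = - 10 t$ ($O{\left(t,q \right)} = \left(-2 - 8\right) t = - 10 t$)
$Q{\left(f,M \right)} = \frac{1}{677}$
$234381 + Q{\left(-240,O{\left(2 \left(-3\right),-14 \right)} \right)} = 234381 + \frac{1}{677} = \frac{158675938}{677}$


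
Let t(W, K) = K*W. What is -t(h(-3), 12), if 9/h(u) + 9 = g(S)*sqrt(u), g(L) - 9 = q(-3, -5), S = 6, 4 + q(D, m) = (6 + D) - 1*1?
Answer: 81/19 + 63*I*sqrt(3)/19 ≈ 4.2632 + 5.7431*I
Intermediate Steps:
q(D, m) = 1 + D (q(D, m) = -4 + ((6 + D) - 1*1) = -4 + ((6 + D) - 1) = -4 + (5 + D) = 1 + D)
g(L) = 7 (g(L) = 9 + (1 - 3) = 9 - 2 = 7)
h(u) = 9/(-9 + 7*sqrt(u))
-t(h(-3), 12) = -12*9/(-9 + 7*sqrt(-3)) = -12*9/(-9 + 7*(I*sqrt(3))) = -12*9/(-9 + 7*I*sqrt(3)) = -108/(-9 + 7*I*sqrt(3))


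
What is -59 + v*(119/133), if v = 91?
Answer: 426/19 ≈ 22.421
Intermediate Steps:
-59 + v*(119/133) = -59 + 91*(119/133) = -59 + 91*(119*(1/133)) = -59 + 91*(17/19) = -59 + 1547/19 = 426/19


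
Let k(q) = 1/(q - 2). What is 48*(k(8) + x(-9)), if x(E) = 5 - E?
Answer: 680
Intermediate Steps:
k(q) = 1/(-2 + q)
48*(k(8) + x(-9)) = 48*(1/(-2 + 8) + (5 - 1*(-9))) = 48*(1/6 + (5 + 9)) = 48*(1/6 + 14) = 48*(85/6) = 680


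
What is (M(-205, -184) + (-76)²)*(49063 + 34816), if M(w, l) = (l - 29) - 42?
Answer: 463095959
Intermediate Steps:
M(w, l) = -71 + l (M(w, l) = (-29 + l) - 42 = -71 + l)
(M(-205, -184) + (-76)²)*(49063 + 34816) = ((-71 - 184) + (-76)²)*(49063 + 34816) = (-255 + 5776)*83879 = 5521*83879 = 463095959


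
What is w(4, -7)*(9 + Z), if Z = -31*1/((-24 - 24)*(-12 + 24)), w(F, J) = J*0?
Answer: 0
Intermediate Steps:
w(F, J) = 0
Z = 31/576 (Z = -31/((-48*12)) = -31/(-576) = -31*(-1/576) = 31/576 ≈ 0.053819)
w(4, -7)*(9 + Z) = 0*(9 + 31/576) = 0*(5215/576) = 0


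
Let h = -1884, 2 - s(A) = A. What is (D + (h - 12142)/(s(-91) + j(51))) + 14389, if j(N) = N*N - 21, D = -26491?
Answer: -32362672/2673 ≈ -12107.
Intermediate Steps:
s(A) = 2 - A
j(N) = -21 + N² (j(N) = N² - 21 = -21 + N²)
(D + (h - 12142)/(s(-91) + j(51))) + 14389 = (-26491 + (-1884 - 12142)/((2 - 1*(-91)) + (-21 + 51²))) + 14389 = (-26491 - 14026/((2 + 91) + (-21 + 2601))) + 14389 = (-26491 - 14026/(93 + 2580)) + 14389 = (-26491 - 14026/2673) + 14389 = -70824469/2673 + 14389 = -32362672/2673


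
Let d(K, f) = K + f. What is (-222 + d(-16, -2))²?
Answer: 57600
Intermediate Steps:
(-222 + d(-16, -2))² = (-222 + (-16 - 2))² = (-222 - 18)² = (-240)² = 57600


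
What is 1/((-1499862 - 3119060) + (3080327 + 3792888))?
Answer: 1/2254293 ≈ 4.4360e-7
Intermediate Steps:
1/((-1499862 - 3119060) + (3080327 + 3792888)) = 1/(-4618922 + 6873215) = 1/2254293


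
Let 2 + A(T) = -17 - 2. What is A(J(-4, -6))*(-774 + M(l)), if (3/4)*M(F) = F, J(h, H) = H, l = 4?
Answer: 16142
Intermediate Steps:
M(F) = 4*F/3
A(T) = -21 (A(T) = -2 + (-17 - 2) = -2 - 19 = -21)
A(J(-4, -6))*(-774 + M(l)) = -21*(-774 + (4/3)*4) = -21*(-774 + 16/3) = -21*(-2306/3) = 16142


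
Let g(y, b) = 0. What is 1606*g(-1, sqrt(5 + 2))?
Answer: 0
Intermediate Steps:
1606*g(-1, sqrt(5 + 2)) = 1606*0 = 0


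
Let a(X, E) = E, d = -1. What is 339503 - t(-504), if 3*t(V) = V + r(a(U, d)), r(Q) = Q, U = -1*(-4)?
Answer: 1019014/3 ≈ 3.3967e+5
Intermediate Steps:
U = 4
t(V) = -⅓ + V/3 (t(V) = (V - 1)/3 = (-1 + V)/3 = -⅓ + V/3)
339503 - t(-504) = 339503 - (-⅓ + (⅓)*(-504)) = 339503 - (-⅓ - 168) = 339503 - 1*(-505/3) = 339503 + 505/3 = 1019014/3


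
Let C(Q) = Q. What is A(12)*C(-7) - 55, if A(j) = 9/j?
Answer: -241/4 ≈ -60.250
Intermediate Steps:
A(12)*C(-7) - 55 = (9/12)*(-7) - 55 = (9*(1/12))*(-7) - 55 = (¾)*(-7) - 55 = -21/4 - 55 = -241/4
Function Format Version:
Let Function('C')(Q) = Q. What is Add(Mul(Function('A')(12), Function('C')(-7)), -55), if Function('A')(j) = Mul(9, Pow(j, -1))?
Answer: Rational(-241, 4) ≈ -60.250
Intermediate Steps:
Add(Mul(Function('A')(12), Function('C')(-7)), -55) = Add(Mul(Mul(9, Pow(12, -1)), -7), -55) = Add(Mul(Mul(9, Rational(1, 12)), -7), -55) = Add(Mul(Rational(3, 4), -7), -55) = Add(Rational(-21, 4), -55) = Rational(-241, 4)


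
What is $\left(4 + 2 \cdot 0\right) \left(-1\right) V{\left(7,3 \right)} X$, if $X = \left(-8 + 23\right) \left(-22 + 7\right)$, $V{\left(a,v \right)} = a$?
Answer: $6300$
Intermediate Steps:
$X = -225$ ($X = 15 \left(-15\right) = -225$)
$\left(4 + 2 \cdot 0\right) \left(-1\right) V{\left(7,3 \right)} X = \left(4 + 2 \cdot 0\right) \left(-1\right) 7 \left(-225\right) = \left(4 + 0\right) \left(-1\right) 7 \left(-225\right) = 4 \left(-1\right) 7 \left(-225\right) = \left(-4\right) 7 \left(-225\right) = \left(-28\right) \left(-225\right) = 6300$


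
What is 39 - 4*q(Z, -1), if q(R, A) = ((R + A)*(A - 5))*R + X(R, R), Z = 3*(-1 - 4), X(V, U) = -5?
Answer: 5819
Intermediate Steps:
Z = -15 (Z = 3*(-5) = -15)
q(R, A) = -5 + R*(-5 + A)*(A + R) (q(R, A) = ((R + A)*(A - 5))*R - 5 = ((A + R)*(-5 + A))*R - 5 = ((-5 + A)*(A + R))*R - 5 = R*(-5 + A)*(A + R) - 5 = -5 + R*(-5 + A)*(A + R))
39 - 4*q(Z, -1) = 39 - 4*(-5 - 5*(-15)² - 1*(-15)² - 15*(-1)² - 5*(-1)*(-15)) = 39 - 4*(-5 - 5*225 - 1*225 - 15*1 - 75) = 39 - 4*(-5 - 1125 - 225 - 15 - 75) = 39 - 4*(-1445) = 39 + 5780 = 5819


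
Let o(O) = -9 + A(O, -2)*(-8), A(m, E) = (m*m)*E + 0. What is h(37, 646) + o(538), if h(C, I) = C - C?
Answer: 4631095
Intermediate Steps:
A(m, E) = E*m**2 (A(m, E) = m**2*E + 0 = E*m**2 + 0 = E*m**2)
o(O) = -9 + 16*O**2 (o(O) = -9 - 2*O**2*(-8) = -9 + 16*O**2)
h(C, I) = 0
h(37, 646) + o(538) = 0 + (-9 + 16*538**2) = 0 + (-9 + 16*289444) = 0 + (-9 + 4631104) = 0 + 4631095 = 4631095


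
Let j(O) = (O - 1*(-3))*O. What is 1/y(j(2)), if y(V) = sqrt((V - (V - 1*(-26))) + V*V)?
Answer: sqrt(74)/74 ≈ 0.11625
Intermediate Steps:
j(O) = O*(3 + O) (j(O) = (O + 3)*O = (3 + O)*O = O*(3 + O))
y(V) = sqrt(-26 + V**2) (y(V) = sqrt((V - (V + 26)) + V**2) = sqrt((V - (26 + V)) + V**2) = sqrt((V + (-26 - V)) + V**2) = sqrt(-26 + V**2))
1/y(j(2)) = 1/(sqrt(-26 + (2*(3 + 2))**2)) = 1/(sqrt(-26 + (2*5)**2)) = 1/(sqrt(-26 + 10**2)) = 1/(sqrt(-26 + 100)) = 1/(sqrt(74)) = sqrt(74)/74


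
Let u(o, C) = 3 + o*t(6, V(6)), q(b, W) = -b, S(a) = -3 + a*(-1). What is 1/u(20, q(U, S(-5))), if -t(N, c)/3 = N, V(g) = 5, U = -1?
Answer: -1/357 ≈ -0.0028011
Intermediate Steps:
S(a) = -3 - a
t(N, c) = -3*N
u(o, C) = 3 - 18*o (u(o, C) = 3 + o*(-3*6) = 3 + o*(-18) = 3 - 18*o)
1/u(20, q(U, S(-5))) = 1/(3 - 18*20) = 1/(3 - 360) = 1/(-357) = -1/357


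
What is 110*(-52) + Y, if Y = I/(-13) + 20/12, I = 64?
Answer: -223207/39 ≈ -5723.3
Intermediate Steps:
Y = -127/39 (Y = 64/(-13) + 20/12 = 64*(-1/13) + 20*(1/12) = -64/13 + 5/3 = -127/39 ≈ -3.2564)
110*(-52) + Y = 110*(-52) - 127/39 = -5720 - 127/39 = -223207/39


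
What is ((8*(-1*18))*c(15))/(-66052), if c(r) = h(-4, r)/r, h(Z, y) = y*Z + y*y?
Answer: 396/16513 ≈ 0.023981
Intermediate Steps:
h(Z, y) = y² + Z*y (h(Z, y) = Z*y + y² = y² + Z*y)
c(r) = -4 + r (c(r) = (r*(-4 + r))/r = -4 + r)
((8*(-1*18))*c(15))/(-66052) = ((8*(-1*18))*(-4 + 15))/(-66052) = ((8*(-18))*11)*(-1/66052) = -144*11*(-1/66052) = -1584*(-1/66052) = 396/16513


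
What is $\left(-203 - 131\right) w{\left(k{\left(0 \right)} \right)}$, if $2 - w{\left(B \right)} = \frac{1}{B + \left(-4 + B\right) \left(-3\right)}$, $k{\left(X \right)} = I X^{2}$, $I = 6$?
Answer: $- \frac{3841}{6} \approx -640.17$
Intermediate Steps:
$k{\left(X \right)} = 6 X^{2}$
$w{\left(B \right)} = 2 - \frac{1}{12 - 2 B}$ ($w{\left(B \right)} = 2 - \frac{1}{B + \left(-4 + B\right) \left(-3\right)} = 2 - \frac{1}{B - \left(-12 + 3 B\right)} = 2 - \frac{1}{12 - 2 B}$)
$\left(-203 - 131\right) w{\left(k{\left(0 \right)} \right)} = \left(-203 - 131\right) \frac{-23 + 4 \cdot 6 \cdot 0^{2}}{2 \left(-6 + 6 \cdot 0^{2}\right)} = - 334 \frac{-23 + 4 \cdot 6 \cdot 0}{2 \left(-6 + 6 \cdot 0\right)} = - 334 \frac{-23 + 4 \cdot 0}{2 \left(-6 + 0\right)} = - 334 \frac{-23 + 0}{2 \left(-6\right)} = - 334 \cdot \frac{1}{2} \left(- \frac{1}{6}\right) \left(-23\right) = \left(-334\right) \frac{23}{12} = - \frac{3841}{6}$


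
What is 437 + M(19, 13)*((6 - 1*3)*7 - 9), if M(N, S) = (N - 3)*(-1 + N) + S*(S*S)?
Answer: 30257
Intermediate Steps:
M(N, S) = S**3 + (-1 + N)*(-3 + N) (M(N, S) = (-3 + N)*(-1 + N) + S*S**2 = (-1 + N)*(-3 + N) + S**3 = S**3 + (-1 + N)*(-3 + N))
437 + M(19, 13)*((6 - 1*3)*7 - 9) = 437 + (3 + 19**2 + 13**3 - 4*19)*((6 - 1*3)*7 - 9) = 437 + (3 + 361 + 2197 - 76)*((6 - 3)*7 - 9) = 437 + 2485*(3*7 - 9) = 437 + 2485*(21 - 9) = 437 + 2485*12 = 437 + 29820 = 30257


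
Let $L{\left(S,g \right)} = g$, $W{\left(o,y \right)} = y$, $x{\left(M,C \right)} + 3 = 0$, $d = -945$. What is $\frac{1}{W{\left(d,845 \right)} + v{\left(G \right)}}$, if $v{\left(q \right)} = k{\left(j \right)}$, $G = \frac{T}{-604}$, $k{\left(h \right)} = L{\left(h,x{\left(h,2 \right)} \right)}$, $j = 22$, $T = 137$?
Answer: $\frac{1}{842} \approx 0.0011876$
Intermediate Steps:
$x{\left(M,C \right)} = -3$ ($x{\left(M,C \right)} = -3 + 0 = -3$)
$k{\left(h \right)} = -3$
$G = - \frac{137}{604}$ ($G = \frac{137}{-604} = 137 \left(- \frac{1}{604}\right) = - \frac{137}{604} \approx -0.22682$)
$v{\left(q \right)} = -3$
$\frac{1}{W{\left(d,845 \right)} + v{\left(G \right)}} = \frac{1}{845 - 3} = \frac{1}{842}$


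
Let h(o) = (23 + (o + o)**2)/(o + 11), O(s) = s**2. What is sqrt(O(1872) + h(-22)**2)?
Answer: 3*sqrt(47540905)/11 ≈ 1880.5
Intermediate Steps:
h(o) = (23 + 4*o**2)/(11 + o) (h(o) = (23 + (2*o)**2)/(11 + o) = (23 + 4*o**2)/(11 + o))
sqrt(O(1872) + h(-22)**2) = sqrt(1872**2 + ((23 + 4*(-22)**2)/(11 - 22))**2) = sqrt(3504384 + ((23 + 4*484)/(-11))**2) = sqrt(3504384 + (-(23 + 1936)/11)**2) = sqrt(3504384 + (-1/11*1959)**2) = sqrt(3504384 + (-1959/11)**2) = sqrt(3504384 + 3837681/121) = sqrt(427868145/121) = 3*sqrt(47540905)/11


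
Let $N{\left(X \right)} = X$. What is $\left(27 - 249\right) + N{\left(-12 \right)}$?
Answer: $-234$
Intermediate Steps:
$\left(27 - 249\right) + N{\left(-12 \right)} = \left(27 - 249\right) - 12 = -222 - 12 = -234$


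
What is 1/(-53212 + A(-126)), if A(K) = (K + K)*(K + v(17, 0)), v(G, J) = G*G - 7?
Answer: -1/92524 ≈ -1.0808e-5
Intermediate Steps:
v(G, J) = -7 + G² (v(G, J) = G² - 7 = -7 + G²)
A(K) = 2*K*(282 + K) (A(K) = (K + K)*(K + (-7 + 17²)) = (2*K)*(K + (-7 + 289)) = (2*K)*(K + 282) = (2*K)*(282 + K) = 2*K*(282 + K))
1/(-53212 + A(-126)) = 1/(-53212 + 2*(-126)*(282 - 126)) = 1/(-53212 + 2*(-126)*156) = 1/(-53212 - 39312) = 1/(-92524) = -1/92524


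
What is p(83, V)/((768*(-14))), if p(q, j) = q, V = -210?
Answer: -83/10752 ≈ -0.0077195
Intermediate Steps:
p(83, V)/((768*(-14))) = 83/((768*(-14))) = 83/(-10752) = 83*(-1/10752) = -83/10752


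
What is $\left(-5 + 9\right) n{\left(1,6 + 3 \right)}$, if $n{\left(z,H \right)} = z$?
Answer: $4$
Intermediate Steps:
$\left(-5 + 9\right) n{\left(1,6 + 3 \right)} = \left(-5 + 9\right) 1 = 4 \cdot 1 = 4$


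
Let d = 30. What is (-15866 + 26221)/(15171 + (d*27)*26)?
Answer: 10355/36231 ≈ 0.28580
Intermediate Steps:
(-15866 + 26221)/(15171 + (d*27)*26) = (-15866 + 26221)/(15171 + (30*27)*26) = 10355/(15171 + 810*26) = 10355/(15171 + 21060) = 10355/36231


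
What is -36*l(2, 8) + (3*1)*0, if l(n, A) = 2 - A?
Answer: 216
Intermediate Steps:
-36*l(2, 8) + (3*1)*0 = -36*(2 - 1*8) + (3*1)*0 = -36*(2 - 8) + 3*0 = -36*(-6) + 0 = 216 + 0 = 216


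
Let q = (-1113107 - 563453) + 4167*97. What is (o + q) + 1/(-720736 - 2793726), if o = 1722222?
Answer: 1581019389781/3514462 ≈ 4.4986e+5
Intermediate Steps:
q = -1272361 (q = -1676560 + 404199 = -1272361)
(o + q) + 1/(-720736 - 2793726) = (1722222 - 1272361) + 1/(-720736 - 2793726) = 449861 + 1/(-3514462) = 449861 - 1/3514462 = 1581019389781/3514462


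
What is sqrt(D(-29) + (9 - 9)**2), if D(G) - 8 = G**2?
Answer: sqrt(849) ≈ 29.138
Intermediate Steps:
D(G) = 8 + G**2
sqrt(D(-29) + (9 - 9)**2) = sqrt((8 + (-29)**2) + (9 - 9)**2) = sqrt((8 + 841) + 0**2) = sqrt(849 + 0) = sqrt(849)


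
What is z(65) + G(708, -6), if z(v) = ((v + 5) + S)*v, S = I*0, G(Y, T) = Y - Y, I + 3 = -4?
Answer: 4550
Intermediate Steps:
I = -7 (I = -3 - 4 = -7)
G(Y, T) = 0
S = 0 (S = -7*0 = 0)
z(v) = v*(5 + v) (z(v) = ((v + 5) + 0)*v = ((5 + v) + 0)*v = (5 + v)*v = v*(5 + v))
z(65) + G(708, -6) = 65*(5 + 65) + 0 = 65*70 + 0 = 4550 + 0 = 4550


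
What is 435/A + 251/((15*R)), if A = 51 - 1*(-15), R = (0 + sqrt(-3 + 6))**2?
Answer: 12047/990 ≈ 12.169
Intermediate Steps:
R = 3 (R = (0 + sqrt(3))**2 = (sqrt(3))**2 = 3)
A = 66 (A = 51 + 15 = 66)
435/A + 251/((15*R)) = 435/66 + 251/((15*3)) = 435*(1/66) + 251/45 = 145/22 + 251*(1/45) = 145/22 + 251/45 = 12047/990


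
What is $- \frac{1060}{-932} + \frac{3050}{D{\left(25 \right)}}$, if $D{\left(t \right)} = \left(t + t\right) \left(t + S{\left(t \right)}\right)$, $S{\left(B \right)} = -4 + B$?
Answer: $\frac{26403}{10718} \approx 2.4634$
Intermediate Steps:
$D{\left(t \right)} = 2 t \left(-4 + 2 t\right)$ ($D{\left(t \right)} = \left(t + t\right) \left(t + \left(-4 + t\right)\right) = 2 t \left(-4 + 2 t\right)$)
$- \frac{1060}{-932} + \frac{3050}{D{\left(25 \right)}} = - \frac{1060}{-932} + \frac{3050}{4 \cdot 25 \left(-2 + 25\right)} = \left(-1060\right) \left(- \frac{1}{932}\right) + \frac{3050}{4 \cdot 25 \cdot 23} = \frac{265}{233} + \frac{3050}{2300} = \frac{265}{233} + 3050 \cdot \frac{1}{2300} = \frac{265}{233} + \frac{61}{46} = \frac{26403}{10718}$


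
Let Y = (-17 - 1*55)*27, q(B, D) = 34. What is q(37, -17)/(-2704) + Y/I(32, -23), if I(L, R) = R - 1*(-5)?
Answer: 145999/1352 ≈ 107.99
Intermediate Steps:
Y = -1944 (Y = (-17 - 55)*27 = -72*27 = -1944)
I(L, R) = 5 + R (I(L, R) = R + 5 = 5 + R)
q(37, -17)/(-2704) + Y/I(32, -23) = 34/(-2704) - 1944/(5 - 23) = 34*(-1/2704) - 1944/(-18) = -17/1352 - 1944*(-1/18) = -17/1352 + 108 = 145999/1352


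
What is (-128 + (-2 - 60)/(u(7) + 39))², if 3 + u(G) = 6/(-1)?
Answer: 3806401/225 ≈ 16917.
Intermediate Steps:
u(G) = -9 (u(G) = -3 + 6/(-1) = -3 + 6*(-1) = -3 - 6 = -9)
(-128 + (-2 - 60)/(u(7) + 39))² = (-128 + (-2 - 60)/(-9 + 39))² = (-128 - 62/30)² = (-128 - 62*1/30)² = (-128 - 31/15)² = (-1951/15)² = 3806401/225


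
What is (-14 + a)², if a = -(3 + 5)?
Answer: 484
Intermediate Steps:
a = -8 (a = -1*8 = -8)
(-14 + a)² = (-14 - 8)² = (-22)² = 484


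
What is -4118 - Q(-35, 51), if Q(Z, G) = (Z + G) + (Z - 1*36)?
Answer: -4063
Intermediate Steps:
Q(Z, G) = -36 + G + 2*Z (Q(Z, G) = (G + Z) + (Z - 36) = (G + Z) + (-36 + Z) = -36 + G + 2*Z)
-4118 - Q(-35, 51) = -4118 - (-36 + 51 + 2*(-35)) = -4118 - (-36 + 51 - 70) = -4118 - 1*(-55) = -4118 + 55 = -4063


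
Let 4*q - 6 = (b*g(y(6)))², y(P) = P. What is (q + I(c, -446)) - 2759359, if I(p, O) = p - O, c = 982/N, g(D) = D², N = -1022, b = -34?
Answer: -2436824567/1022 ≈ -2.3844e+6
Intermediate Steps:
c = -491/511 (c = 982/(-1022) = 982*(-1/1022) = -491/511 ≈ -0.96086)
q = 749091/2 (q = 3/2 + (-34*6²)²/4 = 3/2 + (-34*36)²/4 = 3/2 + (¼)*(-1224)² = 3/2 + (¼)*1498176 = 3/2 + 374544 = 749091/2 ≈ 3.7455e+5)
(q + I(c, -446)) - 2759359 = (749091/2 + (-491/511 - 1*(-446))) - 2759359 = (749091/2 + (-491/511 + 446)) - 2759359 = (749091/2 + 227415/511) - 2759359 = 383240331/1022 - 2759359 = -2436824567/1022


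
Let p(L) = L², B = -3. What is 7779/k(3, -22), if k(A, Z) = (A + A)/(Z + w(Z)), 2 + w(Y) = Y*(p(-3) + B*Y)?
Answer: -2170341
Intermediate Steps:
w(Y) = -2 + Y*(9 - 3*Y) (w(Y) = -2 + Y*((-3)² - 3*Y) = -2 + Y*(9 - 3*Y))
k(A, Z) = 2*A/(-2 - 3*Z² + 10*Z) (k(A, Z) = (A + A)/(Z + (-2 - 3*Z² + 9*Z)) = (2*A)/(-2 - 3*Z² + 10*Z) = 2*A/(-2 - 3*Z² + 10*Z))
7779/k(3, -22) = 7779/((-2*3/(2 - 10*(-22) + 3*(-22)²))) = 7779/((-2*3/(2 + 220 + 3*484))) = 7779/((-2*3/(2 + 220 + 1452))) = 7779/((-2*3/1674)) = 7779/((-2*3*1/1674)) = 7779/(-1/279) = 7779*(-279) = -2170341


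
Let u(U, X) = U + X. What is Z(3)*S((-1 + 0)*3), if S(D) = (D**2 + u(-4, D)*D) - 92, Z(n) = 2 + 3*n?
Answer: -682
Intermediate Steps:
S(D) = -92 + D**2 + D*(-4 + D) (S(D) = (D**2 + (-4 + D)*D) - 92 = (D**2 + D*(-4 + D)) - 92 = -92 + D**2 + D*(-4 + D))
Z(3)*S((-1 + 0)*3) = (2 + 3*3)*(-92 + ((-1 + 0)*3)**2 + ((-1 + 0)*3)*(-4 + (-1 + 0)*3)) = (2 + 9)*(-92 + (-1*3)**2 + (-1*3)*(-4 - 1*3)) = 11*(-92 + (-3)**2 - 3*(-4 - 3)) = 11*(-92 + 9 - 3*(-7)) = 11*(-92 + 9 + 21) = 11*(-62) = -682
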